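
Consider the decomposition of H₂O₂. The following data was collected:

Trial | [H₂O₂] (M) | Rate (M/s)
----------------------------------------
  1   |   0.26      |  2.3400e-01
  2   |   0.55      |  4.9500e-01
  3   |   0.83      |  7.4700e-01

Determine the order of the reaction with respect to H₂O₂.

first order (1)

Step 1: Compare trials to find order n where rate₂/rate₁ = ([H₂O₂]₂/[H₂O₂]₁)^n
Step 2: rate₂/rate₁ = 4.9500e-01/2.3400e-01 = 2.115
Step 3: [H₂O₂]₂/[H₂O₂]₁ = 0.55/0.26 = 2.115
Step 4: n = ln(2.115)/ln(2.115) = 1.00 ≈ 1
Step 5: The reaction is first order in H₂O₂.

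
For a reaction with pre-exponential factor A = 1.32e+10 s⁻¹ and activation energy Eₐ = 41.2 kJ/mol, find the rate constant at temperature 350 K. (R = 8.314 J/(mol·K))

9.37e+03 s⁻¹

Step 1: Use the Arrhenius equation: k = A × exp(-Eₐ/RT)
Step 2: Convert Eₐ to J/mol: 41.2 kJ/mol = 41200 J/mol
Step 3: Calculate the exponent: -Eₐ/(RT) = -41200/(8.314 × 350) = -14.15856
Step 4: k = 1.32e+10 × exp(-14.15856)
Step 5: k = 1.32e+10 × 7.09603e-07 = 9.3668e+03 s⁻¹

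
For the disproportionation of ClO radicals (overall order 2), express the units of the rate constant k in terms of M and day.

M⁻¹·day⁻¹

Step 1: For overall order n, rate = k × (concentration)^n.
Step 2: Rate has units M·day⁻¹; concentration term has units M^2.
Step 3: k = rate / (concentration)^n, so units of k = M^(1-2)·day⁻¹ = M⁻¹·day⁻¹.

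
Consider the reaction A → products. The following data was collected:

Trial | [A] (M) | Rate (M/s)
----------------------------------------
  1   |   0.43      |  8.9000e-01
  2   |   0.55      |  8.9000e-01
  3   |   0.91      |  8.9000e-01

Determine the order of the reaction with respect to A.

zeroth order (0)

Step 1: Compare trials - when concentration changes, rate stays constant.
Step 2: rate₂/rate₁ = 8.9000e-01/8.9000e-01 = 1
Step 3: [A]₂/[A]₁ = 0.55/0.43 = 1.279
Step 4: Since rate ratio ≈ (conc ratio)^0, the reaction is zeroth order.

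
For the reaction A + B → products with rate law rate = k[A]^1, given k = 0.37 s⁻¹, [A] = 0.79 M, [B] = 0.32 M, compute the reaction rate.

0.2923 M/s

Step 1: The rate law is rate = k[A]^1
Step 2: Note that the rate does not depend on [B] (zero order in B).
Step 3: rate = 0.37 × (0.79)^1 = 0.2923 M/s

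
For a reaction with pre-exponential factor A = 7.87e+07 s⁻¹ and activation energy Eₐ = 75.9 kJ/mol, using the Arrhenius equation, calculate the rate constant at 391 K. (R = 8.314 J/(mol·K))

5.70e-03 s⁻¹

Step 1: Use the Arrhenius equation: k = A × exp(-Eₐ/RT)
Step 2: Convert Eₐ to J/mol: 75.9 kJ/mol = 75900 J/mol
Step 3: Calculate the exponent: -Eₐ/(RT) = -75900/(8.314 × 391) = -23.34829
Step 4: k = 7.87e+07 × exp(-23.34829)
Step 5: k = 7.87e+07 × 7.24380e-11 = 5.7009e-03 s⁻¹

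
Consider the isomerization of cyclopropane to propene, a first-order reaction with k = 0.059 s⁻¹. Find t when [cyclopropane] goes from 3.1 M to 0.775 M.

23.5 s

Step 1: For first-order: t = ln([cyclopropane]₀/[cyclopropane])/k
Step 2: t = ln(3.1/0.775)/0.059
Step 3: t = ln(4)/0.059
Step 4: t = 1.386/0.059 = 23.5 s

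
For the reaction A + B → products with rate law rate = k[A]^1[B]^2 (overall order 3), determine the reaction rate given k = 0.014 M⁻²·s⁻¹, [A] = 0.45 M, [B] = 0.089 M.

4.99e-05 M/s

Step 1: The rate law is rate = k[A]^1[B]^2, overall order = 1+2 = 3
Step 2: Substitute values: rate = 0.014 × (0.45)^1 × (0.089)^2
Step 3: rate = 0.014 × 0.45 × 0.007921 = 4.99023e-05 M/s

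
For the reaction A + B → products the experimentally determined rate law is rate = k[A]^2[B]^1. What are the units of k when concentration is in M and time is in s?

M⁻²·s⁻¹

Step 1: Overall order = 2 + 1 = 3.
Step 2: rate has units M·s⁻¹; [A]^2[B]^1 has units M^3.
Step 3: k = rate/([A]^2[B]^1), so units of k = M^(1-3)·s⁻¹ = M⁻²·s⁻¹.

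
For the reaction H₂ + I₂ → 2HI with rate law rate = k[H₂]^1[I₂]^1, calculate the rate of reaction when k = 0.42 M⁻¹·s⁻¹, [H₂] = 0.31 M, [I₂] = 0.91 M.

0.1185 M/s

Step 1: The rate law is rate = k[H₂]^1[I₂]^1
Step 2: Substitute: rate = 0.42 × (0.31)^1 × (0.91)^1
Step 3: rate = 0.42 × 0.31 × 0.91 = 0.118482 M/s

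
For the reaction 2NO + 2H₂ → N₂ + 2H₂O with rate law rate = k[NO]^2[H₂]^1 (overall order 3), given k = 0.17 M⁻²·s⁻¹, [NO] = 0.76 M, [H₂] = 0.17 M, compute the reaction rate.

0.01669 M/s

Step 1: The rate law is rate = k[NO]^2[H₂]^1, overall order = 2+1 = 3
Step 2: Substitute values: rate = 0.17 × (0.76)^2 × (0.17)^1
Step 3: rate = 0.17 × 0.5776 × 0.17 = 0.0166926 M/s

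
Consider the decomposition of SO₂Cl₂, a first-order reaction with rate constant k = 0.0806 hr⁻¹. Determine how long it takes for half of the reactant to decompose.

8.6 hr

Step 1: For a first-order reaction, t₁/₂ = ln(2)/k
Step 2: t₁/₂ = ln(2)/0.0806
Step 3: t₁/₂ = 0.6931/0.0806 = 8.6 hr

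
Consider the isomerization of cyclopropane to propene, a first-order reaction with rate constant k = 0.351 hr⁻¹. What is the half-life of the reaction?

1.975 hr

Step 1: For a first-order reaction, t₁/₂ = ln(2)/k
Step 2: t₁/₂ = ln(2)/0.351
Step 3: t₁/₂ = 0.6931/0.351 = 1.975 hr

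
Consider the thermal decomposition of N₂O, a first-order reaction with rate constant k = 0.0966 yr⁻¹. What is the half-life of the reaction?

7.175 yr

Step 1: For a first-order reaction, t₁/₂ = ln(2)/k
Step 2: t₁/₂ = ln(2)/0.0966
Step 3: t₁/₂ = 0.6931/0.0966 = 7.175 yr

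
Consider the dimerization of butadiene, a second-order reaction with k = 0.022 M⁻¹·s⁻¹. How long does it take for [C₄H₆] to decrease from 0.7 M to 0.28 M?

97.4 s

Step 1: For second-order: t = (1/[C₄H₆] - 1/[C₄H₆]₀)/k
Step 2: t = (1/0.28 - 1/0.7)/0.022
Step 3: t = (3.571 - 1.429)/0.022
Step 4: t = 2.143/0.022 = 97.4 s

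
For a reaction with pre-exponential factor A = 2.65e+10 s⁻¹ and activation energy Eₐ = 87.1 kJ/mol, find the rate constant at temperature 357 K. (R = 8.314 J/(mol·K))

4.77e-03 s⁻¹

Step 1: Use the Arrhenius equation: k = A × exp(-Eₐ/RT)
Step 2: Convert Eₐ to J/mol: 87.1 kJ/mol = 87100 J/mol
Step 3: Calculate the exponent: -Eₐ/(RT) = -87100/(8.314 × 357) = -29.34539
Step 4: k = 2.65e+10 × exp(-29.34539)
Step 5: k = 2.65e+10 × 1.80077e-13 = 4.7720e-03 s⁻¹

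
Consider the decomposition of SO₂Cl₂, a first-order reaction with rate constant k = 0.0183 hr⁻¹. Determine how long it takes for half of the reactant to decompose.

37.88 hr

Step 1: For a first-order reaction, t₁/₂ = ln(2)/k
Step 2: t₁/₂ = ln(2)/0.0183
Step 3: t₁/₂ = 0.6931/0.0183 = 37.88 hr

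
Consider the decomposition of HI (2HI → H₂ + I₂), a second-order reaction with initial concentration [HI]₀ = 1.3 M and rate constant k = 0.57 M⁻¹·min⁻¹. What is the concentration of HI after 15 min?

0.1073 M

Step 1: For a second-order reaction: 1/[HI] = 1/[HI]₀ + kt
Step 2: 1/[HI] = 1/1.3 + 0.57 × 15
Step 3: 1/[HI] = 0.7692 + 8.55 = 9.319
Step 4: [HI] = 1/9.319 = 0.1073 M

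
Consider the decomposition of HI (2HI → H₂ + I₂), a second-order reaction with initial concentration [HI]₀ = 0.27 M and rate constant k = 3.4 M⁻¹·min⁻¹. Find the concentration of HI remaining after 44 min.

0.006523 M

Step 1: For a second-order reaction: 1/[HI] = 1/[HI]₀ + kt
Step 2: 1/[HI] = 1/0.27 + 3.4 × 44
Step 3: 1/[HI] = 3.704 + 149.6 = 153.3
Step 4: [HI] = 1/153.3 = 0.006523 M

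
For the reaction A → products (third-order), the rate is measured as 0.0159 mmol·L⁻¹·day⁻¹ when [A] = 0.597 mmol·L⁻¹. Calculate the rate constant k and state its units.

0.07473 (mmol·L⁻¹)⁻²·day⁻¹

Step 1: rate = k[A]^3, so k = rate / [A]^3.
Step 2: k = 0.0159 / (0.597)^3 = 0.0159 / 0.2128.
Step 3: k = 0.07473 (mmol·L⁻¹)⁻²·day⁻¹.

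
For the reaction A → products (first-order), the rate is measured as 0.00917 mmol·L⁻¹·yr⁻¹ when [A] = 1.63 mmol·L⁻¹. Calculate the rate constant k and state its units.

0.005626 yr⁻¹

Step 1: rate = k[A]^1, so k = rate / [A]^1.
Step 2: k = 0.00917 / (1.63)^1 = 0.00917 / 1.63.
Step 3: k = 0.005626 yr⁻¹.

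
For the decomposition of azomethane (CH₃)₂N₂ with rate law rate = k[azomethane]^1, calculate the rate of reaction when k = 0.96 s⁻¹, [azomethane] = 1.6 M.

1.536 M/s

Step 1: Identify the rate law: rate = k[azomethane]^1
Step 2: Substitute values: rate = 0.96 × (1.6)^1
Step 3: Calculate: rate = 0.96 × 1.6 = 1.536 M/s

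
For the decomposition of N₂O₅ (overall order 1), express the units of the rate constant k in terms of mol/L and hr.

hr⁻¹

Step 1: For overall order n, rate = k × (concentration)^n.
Step 2: Rate has units mol/L·hr⁻¹; concentration term has units (mol/L)^1.
Step 3: k = rate / (concentration)^n, so units of k = (mol/L)^(1-1)·hr⁻¹ = hr⁻¹.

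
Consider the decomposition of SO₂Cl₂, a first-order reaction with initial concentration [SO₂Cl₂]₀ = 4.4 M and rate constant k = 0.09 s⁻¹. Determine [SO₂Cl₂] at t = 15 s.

1.141 M

Step 1: For a first-order reaction: [SO₂Cl₂] = [SO₂Cl₂]₀ × e^(-kt)
Step 2: [SO₂Cl₂] = 4.4 × e^(-0.09 × 15)
Step 3: [SO₂Cl₂] = 4.4 × e^(-1.35)
Step 4: [SO₂Cl₂] = 4.4 × 0.25924 = 1.141 M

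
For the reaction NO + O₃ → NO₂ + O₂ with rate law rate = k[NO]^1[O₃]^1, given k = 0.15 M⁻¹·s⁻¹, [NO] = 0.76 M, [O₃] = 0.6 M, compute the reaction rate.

0.0684 M/s

Step 1: The rate law is rate = k[NO]^1[O₃]^1
Step 2: Substitute: rate = 0.15 × (0.76)^1 × (0.6)^1
Step 3: rate = 0.15 × 0.76 × 0.6 = 0.0684 M/s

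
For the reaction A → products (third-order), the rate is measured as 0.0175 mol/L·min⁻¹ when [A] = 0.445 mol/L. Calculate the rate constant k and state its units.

0.1986 (mol/L)⁻²·min⁻¹

Step 1: rate = k[A]^3, so k = rate / [A]^3.
Step 2: k = 0.0175 / (0.445)^3 = 0.0175 / 0.08812.
Step 3: k = 0.1986 (mol/L)⁻²·min⁻¹.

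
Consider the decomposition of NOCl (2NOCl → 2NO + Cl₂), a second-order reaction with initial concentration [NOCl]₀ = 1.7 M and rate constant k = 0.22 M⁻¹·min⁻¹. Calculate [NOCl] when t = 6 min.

0.524 M

Step 1: For a second-order reaction: 1/[NOCl] = 1/[NOCl]₀ + kt
Step 2: 1/[NOCl] = 1/1.7 + 0.22 × 6
Step 3: 1/[NOCl] = 0.5882 + 1.32 = 1.908
Step 4: [NOCl] = 1/1.908 = 0.524 M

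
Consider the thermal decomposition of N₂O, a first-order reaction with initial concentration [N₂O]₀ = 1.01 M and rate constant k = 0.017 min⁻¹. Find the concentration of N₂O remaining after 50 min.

0.4317 M

Step 1: For a first-order reaction: [N₂O] = [N₂O]₀ × e^(-kt)
Step 2: [N₂O] = 1.01 × e^(-0.017 × 50)
Step 3: [N₂O] = 1.01 × e^(-0.85)
Step 4: [N₂O] = 1.01 × 0.427415 = 0.4317 M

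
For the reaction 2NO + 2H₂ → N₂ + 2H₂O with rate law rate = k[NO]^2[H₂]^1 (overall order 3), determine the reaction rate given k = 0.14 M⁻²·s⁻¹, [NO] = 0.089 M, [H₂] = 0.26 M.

0.0002883 M/s

Step 1: The rate law is rate = k[NO]^2[H₂]^1, overall order = 2+1 = 3
Step 2: Substitute values: rate = 0.14 × (0.089)^2 × (0.26)^1
Step 3: rate = 0.14 × 0.007921 × 0.26 = 0.000288324 M/s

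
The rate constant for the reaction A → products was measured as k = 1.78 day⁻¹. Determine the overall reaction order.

first order (1)

Step 1: The units of k for an nth-order reaction are (concentration)^(1-n)·(time)⁻¹.
Step 2: Here k has units day⁻¹, so the concentration exponent is 0.
Step 3: 1 - n = 0 ⇒ n = 1. The reaction is first order.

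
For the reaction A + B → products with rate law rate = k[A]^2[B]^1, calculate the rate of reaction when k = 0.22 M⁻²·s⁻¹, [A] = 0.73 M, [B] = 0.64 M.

0.07503 M/s

Step 1: The rate law is rate = k[A]^2[B]^1
Step 2: Substitute: rate = 0.22 × (0.73)^2 × (0.64)^1
Step 3: rate = 0.22 × 0.5329 × 0.64 = 0.0750323 M/s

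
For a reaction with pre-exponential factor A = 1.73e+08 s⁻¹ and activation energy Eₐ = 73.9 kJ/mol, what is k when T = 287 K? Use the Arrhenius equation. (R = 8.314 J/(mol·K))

6.13e-06 s⁻¹

Step 1: Use the Arrhenius equation: k = A × exp(-Eₐ/RT)
Step 2: Convert Eₐ to J/mol: 73.9 kJ/mol = 73900 J/mol
Step 3: Calculate the exponent: -Eₐ/(RT) = -73900/(8.314 × 287) = -30.97081
Step 4: k = 1.73e+08 × exp(-30.97081)
Step 5: k = 1.73e+08 × 3.54444e-14 = 6.1319e-06 s⁻¹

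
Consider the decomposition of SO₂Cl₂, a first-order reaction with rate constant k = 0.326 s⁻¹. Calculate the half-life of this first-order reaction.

2.126 s

Step 1: For a first-order reaction, t₁/₂ = ln(2)/k
Step 2: t₁/₂ = ln(2)/0.326
Step 3: t₁/₂ = 0.6931/0.326 = 2.126 s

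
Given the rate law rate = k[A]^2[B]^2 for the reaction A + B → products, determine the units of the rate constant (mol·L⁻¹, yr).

(mol·L⁻¹)⁻³·yr⁻¹

Step 1: Overall order = 2 + 2 = 4.
Step 2: rate has units mol·L⁻¹·yr⁻¹; [A]^2[B]^2 has units (mol·L⁻¹)^4.
Step 3: k = rate/([A]^2[B]^2), so units of k = (mol·L⁻¹)^(1-4)·yr⁻¹ = (mol·L⁻¹)⁻³·yr⁻¹.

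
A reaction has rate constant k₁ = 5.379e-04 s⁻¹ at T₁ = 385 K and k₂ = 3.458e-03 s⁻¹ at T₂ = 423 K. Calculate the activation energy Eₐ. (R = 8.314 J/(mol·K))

66.3 kJ/mol

Step 1: Use the two-temperature Arrhenius form: ln(k₂/k₁) = -Eₐ/R × (1/T₂ - 1/T₁)
Step 2: ln(k₂/k₁) = ln(3.458e-03/5.379e-04) = ln(6.4287) = 1.86077
Step 3: 1/T₂ - 1/T₁ = 1/423 - 1/385 = -2.333364e-04 K⁻¹
Step 4: Eₐ = -R × ln(k₂/k₁) / (1/T₂ - 1/T₁) = -8.314 × 1.86077 / -2.333364e-04
Step 5: Eₐ = 6.6301e+04 J/mol = 66.3 kJ/mol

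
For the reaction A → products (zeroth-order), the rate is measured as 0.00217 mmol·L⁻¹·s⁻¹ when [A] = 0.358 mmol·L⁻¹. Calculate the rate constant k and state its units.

0.00217 mmol·L⁻¹·s⁻¹

Step 1: For a zeroth-order reaction, rate = k (independent of concentration).
Step 2: k = rate = 0.00217 mmol·L⁻¹·s⁻¹.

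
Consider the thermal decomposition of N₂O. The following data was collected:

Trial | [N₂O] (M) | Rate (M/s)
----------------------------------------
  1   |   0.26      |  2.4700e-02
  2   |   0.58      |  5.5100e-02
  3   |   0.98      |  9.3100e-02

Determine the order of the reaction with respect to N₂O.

first order (1)

Step 1: Compare trials to find order n where rate₂/rate₁ = ([N₂O]₂/[N₂O]₁)^n
Step 2: rate₂/rate₁ = 5.5100e-02/2.4700e-02 = 2.231
Step 3: [N₂O]₂/[N₂O]₁ = 0.58/0.26 = 2.231
Step 4: n = ln(2.231)/ln(2.231) = 1.00 ≈ 1
Step 5: The reaction is first order in N₂O.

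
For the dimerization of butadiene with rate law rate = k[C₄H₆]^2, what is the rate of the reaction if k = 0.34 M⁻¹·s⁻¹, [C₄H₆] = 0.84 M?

0.2399 M/s

Step 1: Identify the rate law: rate = k[C₄H₆]^2
Step 2: Substitute values: rate = 0.34 × (0.84)^2
Step 3: Calculate: rate = 0.34 × 0.7056 = 0.239904 M/s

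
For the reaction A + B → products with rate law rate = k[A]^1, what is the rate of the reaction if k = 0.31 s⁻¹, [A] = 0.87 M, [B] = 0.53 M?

0.2697 M/s

Step 1: The rate law is rate = k[A]^1
Step 2: Note that the rate does not depend on [B] (zero order in B).
Step 3: rate = 0.31 × (0.87)^1 = 0.2697 M/s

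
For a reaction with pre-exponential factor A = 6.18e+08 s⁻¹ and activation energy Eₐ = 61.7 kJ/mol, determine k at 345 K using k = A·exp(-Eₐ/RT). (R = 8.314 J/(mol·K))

2.81e-01 s⁻¹

Step 1: Use the Arrhenius equation: k = A × exp(-Eₐ/RT)
Step 2: Convert Eₐ to J/mol: 61.7 kJ/mol = 61700 J/mol
Step 3: Calculate the exponent: -Eₐ/(RT) = -61700/(8.314 × 345) = -21.51077
Step 4: k = 6.18e+08 × exp(-21.51077)
Step 5: k = 6.18e+08 × 4.54979e-10 = 2.8118e-01 s⁻¹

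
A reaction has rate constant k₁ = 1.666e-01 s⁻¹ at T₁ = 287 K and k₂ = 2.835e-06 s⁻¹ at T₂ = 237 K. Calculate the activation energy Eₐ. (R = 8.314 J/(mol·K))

124.2 kJ/mol

Step 1: Use the two-temperature Arrhenius form: ln(k₂/k₁) = -Eₐ/R × (1/T₂ - 1/T₁)
Step 2: ln(k₂/k₁) = ln(2.835e-06/1.666e-01) = ln(1.70168e-05) = -10.9813
Step 3: 1/T₂ - 1/T₁ = 1/237 - 1/287 = 7.350887e-04 K⁻¹
Step 4: Eₐ = -R × ln(k₂/k₁) / (1/T₂ - 1/T₁) = -8.314 × -10.9813 / 7.350887e-04
Step 5: Eₐ = 1.2420e+05 J/mol = 124.2 kJ/mol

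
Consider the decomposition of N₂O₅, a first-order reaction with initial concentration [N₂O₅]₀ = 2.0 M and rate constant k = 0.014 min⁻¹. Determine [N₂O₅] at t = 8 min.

1.788 M

Step 1: For a first-order reaction: [N₂O₅] = [N₂O₅]₀ × e^(-kt)
Step 2: [N₂O₅] = 2.0 × e^(-0.014 × 8)
Step 3: [N₂O₅] = 2.0 × e^(-0.112)
Step 4: [N₂O₅] = 2.0 × 0.894044 = 1.788 M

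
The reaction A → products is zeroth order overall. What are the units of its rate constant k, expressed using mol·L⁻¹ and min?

mol·L⁻¹·min⁻¹

Step 1: For overall order n, rate = k × (concentration)^n.
Step 2: Rate has units mol·L⁻¹·min⁻¹; concentration term has units (mol·L⁻¹)^0.
Step 3: k = rate / (concentration)^n, so units of k = (mol·L⁻¹)^(1-0)·min⁻¹ = mol·L⁻¹·min⁻¹.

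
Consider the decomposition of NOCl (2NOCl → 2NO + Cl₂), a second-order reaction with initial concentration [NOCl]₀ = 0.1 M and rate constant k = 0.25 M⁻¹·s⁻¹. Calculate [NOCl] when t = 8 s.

0.08333 M

Step 1: For a second-order reaction: 1/[NOCl] = 1/[NOCl]₀ + kt
Step 2: 1/[NOCl] = 1/0.1 + 0.25 × 8
Step 3: 1/[NOCl] = 10 + 2 = 12
Step 4: [NOCl] = 1/12 = 0.08333 M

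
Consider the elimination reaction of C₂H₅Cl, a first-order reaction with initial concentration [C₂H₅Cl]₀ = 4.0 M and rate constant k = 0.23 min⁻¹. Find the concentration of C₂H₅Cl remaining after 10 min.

0.401 M

Step 1: For a first-order reaction: [C₂H₅Cl] = [C₂H₅Cl]₀ × e^(-kt)
Step 2: [C₂H₅Cl] = 4.0 × e^(-0.23 × 10)
Step 3: [C₂H₅Cl] = 4.0 × e^(-2.3)
Step 4: [C₂H₅Cl] = 4.0 × 0.100259 = 0.401 M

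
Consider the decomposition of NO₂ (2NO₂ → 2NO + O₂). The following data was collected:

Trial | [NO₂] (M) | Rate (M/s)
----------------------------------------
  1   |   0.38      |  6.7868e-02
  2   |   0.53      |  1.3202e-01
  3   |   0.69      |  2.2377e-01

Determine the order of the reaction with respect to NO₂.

second order (2)

Step 1: Compare trials to find order n where rate₂/rate₁ = ([NO₂]₂/[NO₂]₁)^n
Step 2: rate₂/rate₁ = 1.3202e-01/6.7868e-02 = 1.945
Step 3: [NO₂]₂/[NO₂]₁ = 0.53/0.38 = 1.395
Step 4: n = ln(1.945)/ln(1.395) = 2.00 ≈ 2
Step 5: The reaction is second order in NO₂.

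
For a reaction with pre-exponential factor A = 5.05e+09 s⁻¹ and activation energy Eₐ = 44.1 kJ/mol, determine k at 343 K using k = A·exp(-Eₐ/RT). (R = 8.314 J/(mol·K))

9.71e+02 s⁻¹

Step 1: Use the Arrhenius equation: k = A × exp(-Eₐ/RT)
Step 2: Convert Eₐ to J/mol: 44.1 kJ/mol = 44100 J/mol
Step 3: Calculate the exponent: -Eₐ/(RT) = -44100/(8.314 × 343) = -15.46445
Step 4: k = 5.05e+09 × exp(-15.46445)
Step 5: k = 5.05e+09 × 1.92254e-07 = 9.7088e+02 s⁻¹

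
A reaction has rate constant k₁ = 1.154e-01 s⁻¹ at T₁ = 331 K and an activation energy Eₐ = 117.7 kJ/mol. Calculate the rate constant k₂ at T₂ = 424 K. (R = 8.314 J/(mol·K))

1.369e+03 s⁻¹

Step 1: Use the two-temperature Arrhenius form: ln(k₂/k₁) = -Eₐ/R × (1/T₂ - 1/T₁)
Step 2: Convert Eₐ to J/mol: 117.7 kJ/mol = 117700 J/mol
Step 3: 1/T₂ - 1/T₁ = 1/424 - 1/331 = -6.626575e-04 K⁻¹
Step 4: ln(k₂/k₁) = -117700/8.314 × -6.626575e-04 = 9.38114
Step 5: k₂ = k₁ × exp(9.38114) = 1.154e-01 × 1.18625e+04 = 1.369e+03 s⁻¹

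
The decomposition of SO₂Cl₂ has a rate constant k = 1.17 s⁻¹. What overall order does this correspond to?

first order (1)

Step 1: The units of k for an nth-order reaction are (concentration)^(1-n)·(time)⁻¹.
Step 2: Here k has units s⁻¹, so the concentration exponent is 0.
Step 3: 1 - n = 0 ⇒ n = 1. The reaction is first order.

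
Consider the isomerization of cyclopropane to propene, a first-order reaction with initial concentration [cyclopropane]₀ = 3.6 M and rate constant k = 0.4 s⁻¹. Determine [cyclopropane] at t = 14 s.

0.01331 M

Step 1: For a first-order reaction: [cyclopropane] = [cyclopropane]₀ × e^(-kt)
Step 2: [cyclopropane] = 3.6 × e^(-0.4 × 14)
Step 3: [cyclopropane] = 3.6 × e^(-5.6)
Step 4: [cyclopropane] = 3.6 × 0.00369786 = 0.01331 M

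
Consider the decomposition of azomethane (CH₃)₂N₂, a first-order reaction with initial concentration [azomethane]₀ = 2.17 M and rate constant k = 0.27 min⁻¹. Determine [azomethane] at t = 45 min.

1.148e-05 M

Step 1: For a first-order reaction: [azomethane] = [azomethane]₀ × e^(-kt)
Step 2: [azomethane] = 2.17 × e^(-0.27 × 45)
Step 3: [azomethane] = 2.17 × e^(-12.15)
Step 4: [azomethane] = 2.17 × 5.28837e-06 = 1.148e-05 M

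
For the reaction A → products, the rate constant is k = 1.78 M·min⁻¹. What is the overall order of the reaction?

zeroth order (0)

Step 1: The units of k for an nth-order reaction are (concentration)^(1-n)·(time)⁻¹.
Step 2: Here k has units M·min⁻¹, so the concentration exponent is 1.
Step 3: 1 - n = 1 ⇒ n = 0. The reaction is zeroth order.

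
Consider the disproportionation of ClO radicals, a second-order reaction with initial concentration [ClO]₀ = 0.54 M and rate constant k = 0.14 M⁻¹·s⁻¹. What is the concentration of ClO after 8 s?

0.3365 M

Step 1: For a second-order reaction: 1/[ClO] = 1/[ClO]₀ + kt
Step 2: 1/[ClO] = 1/0.54 + 0.14 × 8
Step 3: 1/[ClO] = 1.852 + 1.12 = 2.972
Step 4: [ClO] = 1/2.972 = 0.3365 M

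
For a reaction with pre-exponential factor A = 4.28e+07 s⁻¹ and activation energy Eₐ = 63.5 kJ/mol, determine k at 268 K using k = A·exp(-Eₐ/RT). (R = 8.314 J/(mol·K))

1.80e-05 s⁻¹

Step 1: Use the Arrhenius equation: k = A × exp(-Eₐ/RT)
Step 2: Convert Eₐ to J/mol: 63.5 kJ/mol = 63500 J/mol
Step 3: Calculate the exponent: -Eₐ/(RT) = -63500/(8.314 × 268) = -28.49895
Step 4: k = 4.28e+07 × exp(-28.49895)
Step 5: k = 4.28e+07 × 4.19820e-13 = 1.7968e-05 s⁻¹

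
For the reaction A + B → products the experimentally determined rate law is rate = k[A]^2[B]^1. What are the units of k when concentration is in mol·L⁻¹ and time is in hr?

(mol·L⁻¹)⁻²·hr⁻¹

Step 1: Overall order = 2 + 1 = 3.
Step 2: rate has units mol·L⁻¹·hr⁻¹; [A]^2[B]^1 has units (mol·L⁻¹)^3.
Step 3: k = rate/([A]^2[B]^1), so units of k = (mol·L⁻¹)^(1-3)·hr⁻¹ = (mol·L⁻¹)⁻²·hr⁻¹.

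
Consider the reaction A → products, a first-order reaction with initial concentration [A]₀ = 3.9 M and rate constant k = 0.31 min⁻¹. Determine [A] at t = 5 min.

0.8278 M

Step 1: For a first-order reaction: [A] = [A]₀ × e^(-kt)
Step 2: [A] = 3.9 × e^(-0.31 × 5)
Step 3: [A] = 3.9 × e^(-1.55)
Step 4: [A] = 3.9 × 0.212248 = 0.8278 M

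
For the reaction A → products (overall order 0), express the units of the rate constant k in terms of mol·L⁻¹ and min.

mol·L⁻¹·min⁻¹

Step 1: For overall order n, rate = k × (concentration)^n.
Step 2: Rate has units mol·L⁻¹·min⁻¹; concentration term has units (mol·L⁻¹)^0.
Step 3: k = rate / (concentration)^n, so units of k = (mol·L⁻¹)^(1-0)·min⁻¹ = mol·L⁻¹·min⁻¹.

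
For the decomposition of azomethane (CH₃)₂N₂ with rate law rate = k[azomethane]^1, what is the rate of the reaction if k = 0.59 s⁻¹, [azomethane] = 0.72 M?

0.4248 M/s

Step 1: Identify the rate law: rate = k[azomethane]^1
Step 2: Substitute values: rate = 0.59 × (0.72)^1
Step 3: Calculate: rate = 0.59 × 0.72 = 0.4248 M/s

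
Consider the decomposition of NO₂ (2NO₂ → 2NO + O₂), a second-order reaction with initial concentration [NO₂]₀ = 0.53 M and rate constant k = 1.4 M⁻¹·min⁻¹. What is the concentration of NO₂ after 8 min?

0.07641 M

Step 1: For a second-order reaction: 1/[NO₂] = 1/[NO₂]₀ + kt
Step 2: 1/[NO₂] = 1/0.53 + 1.4 × 8
Step 3: 1/[NO₂] = 1.887 + 11.2 = 13.09
Step 4: [NO₂] = 1/13.09 = 0.07641 M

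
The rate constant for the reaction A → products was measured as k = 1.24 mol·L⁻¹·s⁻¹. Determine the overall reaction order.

zeroth order (0)

Step 1: The units of k for an nth-order reaction are (concentration)^(1-n)·(time)⁻¹.
Step 2: Here k has units mol·L⁻¹·s⁻¹, so the concentration exponent is 1.
Step 3: 1 - n = 1 ⇒ n = 0. The reaction is zeroth order.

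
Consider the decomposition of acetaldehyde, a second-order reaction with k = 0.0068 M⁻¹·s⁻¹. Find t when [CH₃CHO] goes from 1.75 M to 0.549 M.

183.8 s

Step 1: For second-order: t = (1/[CH₃CHO] - 1/[CH₃CHO]₀)/k
Step 2: t = (1/0.549 - 1/1.75)/0.0068
Step 3: t = (1.821 - 0.5714)/0.0068
Step 4: t = 1.25/0.0068 = 183.8 s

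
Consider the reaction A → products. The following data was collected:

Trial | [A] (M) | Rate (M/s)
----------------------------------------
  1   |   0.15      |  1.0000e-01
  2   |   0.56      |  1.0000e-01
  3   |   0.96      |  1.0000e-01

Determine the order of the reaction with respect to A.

zeroth order (0)

Step 1: Compare trials - when concentration changes, rate stays constant.
Step 2: rate₂/rate₁ = 1.0000e-01/1.0000e-01 = 1
Step 3: [A]₂/[A]₁ = 0.56/0.15 = 3.733
Step 4: Since rate ratio ≈ (conc ratio)^0, the reaction is zeroth order.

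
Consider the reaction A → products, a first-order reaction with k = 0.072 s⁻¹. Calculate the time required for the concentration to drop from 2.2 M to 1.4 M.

6.278 s

Step 1: For first-order: t = ln([A]₀/[A])/k
Step 2: t = ln(2.2/1.4)/0.072
Step 3: t = ln(1.571)/0.072
Step 4: t = 0.452/0.072 = 6.278 s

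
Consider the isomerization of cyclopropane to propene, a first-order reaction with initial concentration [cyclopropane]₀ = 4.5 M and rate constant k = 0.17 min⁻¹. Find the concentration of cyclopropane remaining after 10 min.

0.8221 M

Step 1: For a first-order reaction: [cyclopropane] = [cyclopropane]₀ × e^(-kt)
Step 2: [cyclopropane] = 4.5 × e^(-0.17 × 10)
Step 3: [cyclopropane] = 4.5 × e^(-1.7)
Step 4: [cyclopropane] = 4.5 × 0.182684 = 0.8221 M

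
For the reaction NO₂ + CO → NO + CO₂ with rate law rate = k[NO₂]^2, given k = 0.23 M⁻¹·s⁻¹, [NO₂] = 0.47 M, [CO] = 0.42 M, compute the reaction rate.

0.05081 M/s

Step 1: The rate law is rate = k[NO₂]^2
Step 2: Note that the rate does not depend on [CO] (zero order in CO).
Step 3: rate = 0.23 × (0.47)^2 = 0.050807 M/s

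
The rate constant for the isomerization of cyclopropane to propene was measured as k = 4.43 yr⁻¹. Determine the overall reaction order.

first order (1)

Step 1: The units of k for an nth-order reaction are (concentration)^(1-n)·(time)⁻¹.
Step 2: Here k has units yr⁻¹, so the concentration exponent is 0.
Step 3: 1 - n = 0 ⇒ n = 1. The reaction is first order.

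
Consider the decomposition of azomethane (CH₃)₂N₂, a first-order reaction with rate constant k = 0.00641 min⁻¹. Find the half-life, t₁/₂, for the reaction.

108.1 min

Step 1: For a first-order reaction, t₁/₂ = ln(2)/k
Step 2: t₁/₂ = ln(2)/0.00641
Step 3: t₁/₂ = 0.6931/0.00641 = 108.1 min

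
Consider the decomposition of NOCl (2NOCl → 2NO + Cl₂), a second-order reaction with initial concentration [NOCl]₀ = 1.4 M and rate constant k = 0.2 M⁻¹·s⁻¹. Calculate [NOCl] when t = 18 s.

0.2318 M

Step 1: For a second-order reaction: 1/[NOCl] = 1/[NOCl]₀ + kt
Step 2: 1/[NOCl] = 1/1.4 + 0.2 × 18
Step 3: 1/[NOCl] = 0.7143 + 3.6 = 4.314
Step 4: [NOCl] = 1/4.314 = 0.2318 M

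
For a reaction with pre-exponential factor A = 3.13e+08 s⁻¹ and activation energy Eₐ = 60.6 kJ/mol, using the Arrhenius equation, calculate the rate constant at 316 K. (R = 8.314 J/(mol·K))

3.01e-02 s⁻¹

Step 1: Use the Arrhenius equation: k = A × exp(-Eₐ/RT)
Step 2: Convert Eₐ to J/mol: 60.6 kJ/mol = 60600 J/mol
Step 3: Calculate the exponent: -Eₐ/(RT) = -60600/(8.314 × 316) = -23.06617
Step 4: k = 3.13e+08 × exp(-23.06617)
Step 5: k = 3.13e+08 × 9.60483e-11 = 3.0063e-02 s⁻¹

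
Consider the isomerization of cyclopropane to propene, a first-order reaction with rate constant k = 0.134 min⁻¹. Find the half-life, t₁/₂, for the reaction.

5.173 min

Step 1: For a first-order reaction, t₁/₂ = ln(2)/k
Step 2: t₁/₂ = ln(2)/0.134
Step 3: t₁/₂ = 0.6931/0.134 = 5.173 min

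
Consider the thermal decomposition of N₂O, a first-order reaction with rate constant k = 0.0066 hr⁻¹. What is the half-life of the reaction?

105 hr

Step 1: For a first-order reaction, t₁/₂ = ln(2)/k
Step 2: t₁/₂ = ln(2)/0.0066
Step 3: t₁/₂ = 0.6931/0.0066 = 105 hr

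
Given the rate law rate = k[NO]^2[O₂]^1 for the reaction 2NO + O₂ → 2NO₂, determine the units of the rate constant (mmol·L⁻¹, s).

(mmol·L⁻¹)⁻²·s⁻¹

Step 1: Overall order = 2 + 1 = 3.
Step 2: rate has units mmol·L⁻¹·s⁻¹; [NO]^2[O₂]^1 has units (mmol·L⁻¹)^3.
Step 3: k = rate/([NO]^2[O₂]^1), so units of k = (mmol·L⁻¹)^(1-3)·s⁻¹ = (mmol·L⁻¹)⁻²·s⁻¹.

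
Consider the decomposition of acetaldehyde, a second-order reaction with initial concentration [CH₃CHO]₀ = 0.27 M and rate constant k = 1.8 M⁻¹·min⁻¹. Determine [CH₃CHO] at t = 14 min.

0.0346 M

Step 1: For a second-order reaction: 1/[CH₃CHO] = 1/[CH₃CHO]₀ + kt
Step 2: 1/[CH₃CHO] = 1/0.27 + 1.8 × 14
Step 3: 1/[CH₃CHO] = 3.704 + 25.2 = 28.9
Step 4: [CH₃CHO] = 1/28.9 = 0.0346 M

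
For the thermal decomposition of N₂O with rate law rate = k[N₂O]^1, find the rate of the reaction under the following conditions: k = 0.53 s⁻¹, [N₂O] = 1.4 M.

0.742 M/s

Step 1: Identify the rate law: rate = k[N₂O]^1
Step 2: Substitute values: rate = 0.53 × (1.4)^1
Step 3: Calculate: rate = 0.53 × 1.4 = 0.742 M/s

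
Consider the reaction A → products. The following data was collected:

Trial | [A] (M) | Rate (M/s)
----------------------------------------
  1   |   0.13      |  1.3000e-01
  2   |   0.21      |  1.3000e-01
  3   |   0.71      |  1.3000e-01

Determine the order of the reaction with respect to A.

zeroth order (0)

Step 1: Compare trials - when concentration changes, rate stays constant.
Step 2: rate₂/rate₁ = 1.3000e-01/1.3000e-01 = 1
Step 3: [A]₂/[A]₁ = 0.21/0.13 = 1.615
Step 4: Since rate ratio ≈ (conc ratio)^0, the reaction is zeroth order.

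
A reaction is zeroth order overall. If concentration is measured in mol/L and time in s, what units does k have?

mol/L·s⁻¹

Step 1: For overall order n, rate = k × (concentration)^n.
Step 2: Rate has units mol/L·s⁻¹; concentration term has units (mol/L)^0.
Step 3: k = rate / (concentration)^n, so units of k = (mol/L)^(1-0)·s⁻¹ = mol/L·s⁻¹.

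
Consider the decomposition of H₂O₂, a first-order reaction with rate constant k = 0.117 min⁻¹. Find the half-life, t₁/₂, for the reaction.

5.924 min

Step 1: For a first-order reaction, t₁/₂ = ln(2)/k
Step 2: t₁/₂ = ln(2)/0.117
Step 3: t₁/₂ = 0.6931/0.117 = 5.924 min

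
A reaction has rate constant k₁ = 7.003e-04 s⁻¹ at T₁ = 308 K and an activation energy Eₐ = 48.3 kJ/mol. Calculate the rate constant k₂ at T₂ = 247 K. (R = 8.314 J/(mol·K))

6.641e-06 s⁻¹

Step 1: Use the two-temperature Arrhenius form: ln(k₂/k₁) = -Eₐ/R × (1/T₂ - 1/T₁)
Step 2: Convert Eₐ to J/mol: 48.3 kJ/mol = 48300 J/mol
Step 3: 1/T₂ - 1/T₁ = 1/247 - 1/308 = 8.018297e-04 K⁻¹
Step 4: ln(k₂/k₁) = -48300/8.314 × 8.018297e-04 = -4.65821
Step 5: k₂ = k₁ × exp(-4.65821) = 7.003e-04 × 9.48342e-03 = 6.641e-06 s⁻¹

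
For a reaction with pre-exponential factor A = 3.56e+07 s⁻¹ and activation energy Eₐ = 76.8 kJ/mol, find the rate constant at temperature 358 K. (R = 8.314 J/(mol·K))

2.22e-04 s⁻¹

Step 1: Use the Arrhenius equation: k = A × exp(-Eₐ/RT)
Step 2: Convert Eₐ to J/mol: 76.8 kJ/mol = 76800 J/mol
Step 3: Calculate the exponent: -Eₐ/(RT) = -76800/(8.314 × 358) = -25.80288
Step 4: k = 3.56e+07 × exp(-25.80288)
Step 5: k = 3.56e+07 × 6.22231e-12 = 2.2151e-04 s⁻¹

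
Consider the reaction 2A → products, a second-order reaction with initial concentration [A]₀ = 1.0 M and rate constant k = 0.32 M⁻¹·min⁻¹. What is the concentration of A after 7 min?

0.3086 M

Step 1: For a second-order reaction: 1/[A] = 1/[A]₀ + kt
Step 2: 1/[A] = 1/1.0 + 0.32 × 7
Step 3: 1/[A] = 1 + 2.24 = 3.24
Step 4: [A] = 1/3.24 = 0.3086 M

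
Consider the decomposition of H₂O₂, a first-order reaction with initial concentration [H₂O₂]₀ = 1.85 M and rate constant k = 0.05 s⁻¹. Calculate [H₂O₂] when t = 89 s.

0.02161 M

Step 1: For a first-order reaction: [H₂O₂] = [H₂O₂]₀ × e^(-kt)
Step 2: [H₂O₂] = 1.85 × e^(-0.05 × 89)
Step 3: [H₂O₂] = 1.85 × e^(-4.45)
Step 4: [H₂O₂] = 1.85 × 0.0116786 = 0.02161 M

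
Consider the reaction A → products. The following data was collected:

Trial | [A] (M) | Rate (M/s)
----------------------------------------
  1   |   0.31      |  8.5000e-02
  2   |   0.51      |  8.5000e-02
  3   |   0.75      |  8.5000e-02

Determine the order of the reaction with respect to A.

zeroth order (0)

Step 1: Compare trials - when concentration changes, rate stays constant.
Step 2: rate₂/rate₁ = 8.5000e-02/8.5000e-02 = 1
Step 3: [A]₂/[A]₁ = 0.51/0.31 = 1.645
Step 4: Since rate ratio ≈ (conc ratio)^0, the reaction is zeroth order.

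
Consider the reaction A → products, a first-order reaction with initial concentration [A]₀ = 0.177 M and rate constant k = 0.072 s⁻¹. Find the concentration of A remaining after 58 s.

0.002719 M

Step 1: For a first-order reaction: [A] = [A]₀ × e^(-kt)
Step 2: [A] = 0.177 × e^(-0.072 × 58)
Step 3: [A] = 0.177 × e^(-4.176)
Step 4: [A] = 0.177 × 0.0153598 = 0.002719 M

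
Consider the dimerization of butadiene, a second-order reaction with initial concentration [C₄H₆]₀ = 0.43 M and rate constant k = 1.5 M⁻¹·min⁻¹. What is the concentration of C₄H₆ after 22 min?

0.02831 M

Step 1: For a second-order reaction: 1/[C₄H₆] = 1/[C₄H₆]₀ + kt
Step 2: 1/[C₄H₆] = 1/0.43 + 1.5 × 22
Step 3: 1/[C₄H₆] = 2.326 + 33 = 35.33
Step 4: [C₄H₆] = 1/35.33 = 0.02831 M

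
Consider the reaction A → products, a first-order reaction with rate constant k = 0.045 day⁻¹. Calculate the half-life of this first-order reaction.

15.4 day

Step 1: For a first-order reaction, t₁/₂ = ln(2)/k
Step 2: t₁/₂ = ln(2)/0.045
Step 3: t₁/₂ = 0.6931/0.045 = 15.4 day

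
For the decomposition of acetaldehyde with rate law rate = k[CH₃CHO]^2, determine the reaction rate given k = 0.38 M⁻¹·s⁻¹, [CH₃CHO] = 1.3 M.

0.6422 M/s

Step 1: Identify the rate law: rate = k[CH₃CHO]^2
Step 2: Substitute values: rate = 0.38 × (1.3)^2
Step 3: Calculate: rate = 0.38 × 1.69 = 0.6422 M/s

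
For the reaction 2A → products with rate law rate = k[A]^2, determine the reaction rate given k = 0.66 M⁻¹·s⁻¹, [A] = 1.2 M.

0.9504 M/s

Step 1: Identify the rate law: rate = k[A]^2
Step 2: Substitute values: rate = 0.66 × (1.2)^2
Step 3: Calculate: rate = 0.66 × 1.44 = 0.9504 M/s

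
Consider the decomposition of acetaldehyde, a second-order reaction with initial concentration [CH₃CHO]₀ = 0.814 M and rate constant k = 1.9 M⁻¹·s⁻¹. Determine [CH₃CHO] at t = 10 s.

0.04944 M

Step 1: For a second-order reaction: 1/[CH₃CHO] = 1/[CH₃CHO]₀ + kt
Step 2: 1/[CH₃CHO] = 1/0.814 + 1.9 × 10
Step 3: 1/[CH₃CHO] = 1.229 + 19 = 20.23
Step 4: [CH₃CHO] = 1/20.23 = 0.04944 M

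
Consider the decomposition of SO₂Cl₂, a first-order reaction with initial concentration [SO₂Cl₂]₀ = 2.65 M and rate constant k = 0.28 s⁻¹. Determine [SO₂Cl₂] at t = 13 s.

0.06957 M

Step 1: For a first-order reaction: [SO₂Cl₂] = [SO₂Cl₂]₀ × e^(-kt)
Step 2: [SO₂Cl₂] = 2.65 × e^(-0.28 × 13)
Step 3: [SO₂Cl₂] = 2.65 × e^(-3.64)
Step 4: [SO₂Cl₂] = 2.65 × 0.0262523 = 0.06957 M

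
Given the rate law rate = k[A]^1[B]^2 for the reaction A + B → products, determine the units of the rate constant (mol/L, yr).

(mol/L)⁻²·yr⁻¹

Step 1: Overall order = 1 + 2 = 3.
Step 2: rate has units mol/L·yr⁻¹; [A]^1[B]^2 has units (mol/L)^3.
Step 3: k = rate/([A]^1[B]^2), so units of k = (mol/L)^(1-3)·yr⁻¹ = (mol/L)⁻²·yr⁻¹.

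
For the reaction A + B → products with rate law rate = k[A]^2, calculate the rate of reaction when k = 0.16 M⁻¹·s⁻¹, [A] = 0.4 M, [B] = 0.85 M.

0.0256 M/s

Step 1: The rate law is rate = k[A]^2
Step 2: Note that the rate does not depend on [B] (zero order in B).
Step 3: rate = 0.16 × (0.4)^2 = 0.0256 M/s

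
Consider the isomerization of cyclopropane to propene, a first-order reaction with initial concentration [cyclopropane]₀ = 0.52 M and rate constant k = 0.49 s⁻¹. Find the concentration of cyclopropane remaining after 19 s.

4.707e-05 M

Step 1: For a first-order reaction: [cyclopropane] = [cyclopropane]₀ × e^(-kt)
Step 2: [cyclopropane] = 0.52 × e^(-0.49 × 19)
Step 3: [cyclopropane] = 0.52 × e^(-9.31)
Step 4: [cyclopropane] = 0.52 × 9.05145e-05 = 4.707e-05 M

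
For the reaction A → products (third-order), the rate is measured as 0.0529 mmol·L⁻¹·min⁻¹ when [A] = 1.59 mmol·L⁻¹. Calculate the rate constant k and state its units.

0.01316 (mmol·L⁻¹)⁻²·min⁻¹

Step 1: rate = k[A]^3, so k = rate / [A]^3.
Step 2: k = 0.0529 / (1.59)^3 = 0.0529 / 4.02.
Step 3: k = 0.01316 (mmol·L⁻¹)⁻²·min⁻¹.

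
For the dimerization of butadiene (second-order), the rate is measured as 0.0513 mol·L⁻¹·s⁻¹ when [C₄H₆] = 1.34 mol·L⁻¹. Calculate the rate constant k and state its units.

0.02857 (mol·L⁻¹)⁻¹·s⁻¹

Step 1: rate = k[C₄H₆]^2, so k = rate / [C₄H₆]^2.
Step 2: k = 0.0513 / (1.34)^2 = 0.0513 / 1.796.
Step 3: k = 0.02857 (mol·L⁻¹)⁻¹·s⁻¹.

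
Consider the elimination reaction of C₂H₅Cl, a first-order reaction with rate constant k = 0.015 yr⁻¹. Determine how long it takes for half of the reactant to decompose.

46.21 yr

Step 1: For a first-order reaction, t₁/₂ = ln(2)/k
Step 2: t₁/₂ = ln(2)/0.015
Step 3: t₁/₂ = 0.6931/0.015 = 46.21 yr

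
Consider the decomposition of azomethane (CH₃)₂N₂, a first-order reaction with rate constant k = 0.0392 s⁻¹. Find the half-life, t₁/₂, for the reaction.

17.68 s

Step 1: For a first-order reaction, t₁/₂ = ln(2)/k
Step 2: t₁/₂ = ln(2)/0.0392
Step 3: t₁/₂ = 0.6931/0.0392 = 17.68 s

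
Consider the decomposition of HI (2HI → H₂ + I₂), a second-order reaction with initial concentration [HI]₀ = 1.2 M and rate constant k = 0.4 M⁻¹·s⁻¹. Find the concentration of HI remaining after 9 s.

0.2256 M

Step 1: For a second-order reaction: 1/[HI] = 1/[HI]₀ + kt
Step 2: 1/[HI] = 1/1.2 + 0.4 × 9
Step 3: 1/[HI] = 0.8333 + 3.6 = 4.433
Step 4: [HI] = 1/4.433 = 0.2256 M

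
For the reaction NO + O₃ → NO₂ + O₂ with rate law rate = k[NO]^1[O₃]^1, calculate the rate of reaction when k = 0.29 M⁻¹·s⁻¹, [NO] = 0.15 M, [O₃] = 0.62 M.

0.02697 M/s

Step 1: The rate law is rate = k[NO]^1[O₃]^1
Step 2: Substitute: rate = 0.29 × (0.15)^1 × (0.62)^1
Step 3: rate = 0.29 × 0.15 × 0.62 = 0.02697 M/s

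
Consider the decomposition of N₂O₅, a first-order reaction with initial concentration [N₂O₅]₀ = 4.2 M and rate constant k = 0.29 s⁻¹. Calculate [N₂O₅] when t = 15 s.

0.05421 M

Step 1: For a first-order reaction: [N₂O₅] = [N₂O₅]₀ × e^(-kt)
Step 2: [N₂O₅] = 4.2 × e^(-0.29 × 15)
Step 3: [N₂O₅] = 4.2 × e^(-4.35)
Step 4: [N₂O₅] = 4.2 × 0.0129068 = 0.05421 M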